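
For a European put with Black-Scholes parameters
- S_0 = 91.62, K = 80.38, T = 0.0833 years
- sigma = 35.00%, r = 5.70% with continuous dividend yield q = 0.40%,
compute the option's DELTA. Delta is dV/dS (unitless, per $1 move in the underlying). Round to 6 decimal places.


Answer: Delta = -0.082254

Derivation:
d1 = 1.3898897439; d2 = 1.2888736560
phi(d1) = 0.1518540703; exp(-qT) = 0.9996668555; exp(-rT) = 0.9952631544
N(-d1) = 0.0822811802
Delta = -exp(-qT) * N(-d1) = -0.9996668555 * 0.0822811802 = -0.082254


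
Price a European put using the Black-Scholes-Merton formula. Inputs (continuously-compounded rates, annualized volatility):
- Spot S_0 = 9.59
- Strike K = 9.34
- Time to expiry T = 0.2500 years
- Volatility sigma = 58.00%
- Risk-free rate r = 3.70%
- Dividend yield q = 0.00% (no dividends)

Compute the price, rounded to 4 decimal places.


Answer: Price = 0.9264

Derivation:
d1 = (ln(S/K) + (r - q + 0.5*sigma^2) * T) / (sigma * sqrt(T)) = 0.26798151
d2 = d1 - sigma * sqrt(T) = -0.02201849
exp(-rT) = 0.99079265; exp(-qT) = 1.00000000
P = K * exp(-rT) * N(-d2) - S_0 * exp(-qT) * N(-d1)
N(-d1) = 0.39435678; N(-d2) = 0.50878340
P = 9.3400 * 0.99079265 * 0.50878340 - 9.5900 * 1.00000000 * 0.39435678 = 0.9264


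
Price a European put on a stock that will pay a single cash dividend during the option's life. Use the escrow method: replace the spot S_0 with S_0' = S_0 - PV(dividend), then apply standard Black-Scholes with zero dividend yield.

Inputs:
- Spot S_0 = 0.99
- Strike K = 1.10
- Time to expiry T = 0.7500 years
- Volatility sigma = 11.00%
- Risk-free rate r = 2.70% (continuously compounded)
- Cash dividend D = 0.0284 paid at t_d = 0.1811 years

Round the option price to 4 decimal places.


Answer: Price = 0.1217

Derivation:
PV(D) = D * exp(-r * t_d) = 0.0284 * 0.99512224 = 0.02826147
S_0' = S_0 - PV(D) = 0.9900 - 0.02826147 = 0.96173853
d1 = (ln(S_0'/K) + (r + sigma^2/2)*T) / (sigma*sqrt(T)) = -1.14982293
d2 = d1 - sigma*sqrt(T) = -1.24508572
exp(-rT) = 0.97995365
N(-d1) = 0.87489159; N(-d2) = 0.89344988
P = K * exp(-rT) * N(-d2) - S_0' * N(-d1) = 1.1000 * 0.97995365 * 0.89344988 - 0.96173853 * 0.87489159 = 0.1217


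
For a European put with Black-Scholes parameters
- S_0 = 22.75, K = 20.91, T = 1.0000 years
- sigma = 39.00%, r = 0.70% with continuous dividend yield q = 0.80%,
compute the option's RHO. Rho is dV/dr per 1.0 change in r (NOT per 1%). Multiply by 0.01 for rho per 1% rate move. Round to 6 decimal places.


Answer: Rho = -10.227289

Derivation:
d1 = 0.4086862358; d2 = 0.0186862358
phi(d1) = 0.3669789635; exp(-qT) = 0.9920319148; exp(-rT) = 0.9930244429
N(-d2) = 0.4925457043
Rho = -K*T*exp(-rT)*N(-d2) = -20.9100 * 1.0000 * 0.9930244429 * 0.4925457043 = -10.227289


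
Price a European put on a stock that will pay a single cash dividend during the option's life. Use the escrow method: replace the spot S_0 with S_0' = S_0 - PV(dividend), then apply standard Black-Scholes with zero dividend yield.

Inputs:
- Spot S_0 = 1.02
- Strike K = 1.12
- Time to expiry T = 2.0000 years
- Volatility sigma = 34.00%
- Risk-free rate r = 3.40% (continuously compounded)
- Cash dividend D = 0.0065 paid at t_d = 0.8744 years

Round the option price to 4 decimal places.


Answer: Price = 0.2125

Derivation:
PV(D) = D * exp(-r * t_d) = 0.0065 * 0.97070798 = 0.00630960
S_0' = S_0 - PV(D) = 1.0200 - 0.00630960 = 1.01369040
d1 = (ln(S_0'/K) + (r + sigma^2/2)*T) / (sigma*sqrt(T)) = 0.17442421
d2 = d1 - sigma*sqrt(T) = -0.30640841
exp(-rT) = 0.93426047
N(-d1) = 0.43076605; N(-d2) = 0.62035315
P = K * exp(-rT) * N(-d2) - S_0' * N(-d1) = 1.1200 * 0.93426047 * 0.62035315 - 1.01369040 * 0.43076605 = 0.2125


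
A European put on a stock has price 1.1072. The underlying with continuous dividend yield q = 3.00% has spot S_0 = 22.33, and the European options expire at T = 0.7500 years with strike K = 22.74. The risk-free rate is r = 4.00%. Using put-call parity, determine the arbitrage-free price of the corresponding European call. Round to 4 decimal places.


Put-call parity: C - P = S_0 * exp(-qT) - K * exp(-rT).
S_0 * exp(-qT) = 22.3300 * 0.97775124 = 21.83318513
K * exp(-rT) = 22.7400 * 0.97044553 = 22.06793143
C = P + S*exp(-qT) - K*exp(-rT)
C = 1.1072 + 21.83318513 - 22.06793143 = 0.8725

Answer: Call price = 0.8725


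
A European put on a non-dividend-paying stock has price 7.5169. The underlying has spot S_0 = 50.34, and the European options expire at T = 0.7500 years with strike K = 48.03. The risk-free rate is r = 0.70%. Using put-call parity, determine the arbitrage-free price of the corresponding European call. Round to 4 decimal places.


Put-call parity: C - P = S_0 * exp(-qT) - K * exp(-rT).
S_0 * exp(-qT) = 50.3400 * 1.00000000 = 50.34000000
K * exp(-rT) = 48.0300 * 0.99476376 = 47.77850326
C = P + S*exp(-qT) - K*exp(-rT)
C = 7.5169 + 50.34000000 - 47.77850326 = 10.0784

Answer: Call price = 10.0784


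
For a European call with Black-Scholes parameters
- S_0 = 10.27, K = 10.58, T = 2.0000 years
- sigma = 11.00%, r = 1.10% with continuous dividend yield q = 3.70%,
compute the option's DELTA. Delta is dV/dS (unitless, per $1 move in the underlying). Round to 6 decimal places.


Answer: Delta = 0.303863

Derivation:
d1 = -0.4476526057; d2 = -0.6032160976
phi(d1) = 0.3609070038; exp(-qT) = 0.9286716938; exp(-rT) = 0.9782402351
N(d1) = 0.3272019656
Delta = exp(-qT) * N(d1) = 0.9286716938 * 0.3272019656 = 0.303863


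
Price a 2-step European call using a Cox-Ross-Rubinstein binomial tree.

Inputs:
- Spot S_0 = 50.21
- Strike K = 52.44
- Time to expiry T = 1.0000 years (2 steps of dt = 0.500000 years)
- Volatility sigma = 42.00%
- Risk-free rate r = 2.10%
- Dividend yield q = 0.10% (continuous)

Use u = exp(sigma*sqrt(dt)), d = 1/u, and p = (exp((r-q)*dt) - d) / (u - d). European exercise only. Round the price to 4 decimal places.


dt = T/N = 0.500000
u = exp(sigma*sqrt(dt)) = 1.345795; d = 1/u = 0.743055
p = (exp((r-q)*dt) - d) / (u - d) = 0.442969
Discount per step: exp(-r*dt) = 0.989555
Stock lattice S(k, i) with i counting down-moves:
  k=0: S(0,0) = 50.2100
  k=1: S(1,0) = 67.5724; S(1,1) = 37.3088
  k=2: S(2,0) = 90.9385; S(2,1) = 50.2100; S(2,2) = 27.7225
Terminal payoffs V(N, i) = max(S_T - K, 0):
  V(2,0) = 38.498541; V(2,1) = 0.000000; V(2,2) = 0.000000
Backward induction: V(k, i) = exp(-r*dt) * [p * V(k+1, i) + (1-p) * V(k+1, i+1)].
  V(1,0) = exp(-r*dt) * [p*38.498541 + (1-p)*0.000000] = 16.875529
  V(1,1) = exp(-r*dt) * [p*0.000000 + (1-p)*0.000000] = 0.000000
  V(0,0) = exp(-r*dt) * [p*16.875529 + (1-p)*0.000000] = 7.397254

Answer: Price = V(0,0) = 7.3973


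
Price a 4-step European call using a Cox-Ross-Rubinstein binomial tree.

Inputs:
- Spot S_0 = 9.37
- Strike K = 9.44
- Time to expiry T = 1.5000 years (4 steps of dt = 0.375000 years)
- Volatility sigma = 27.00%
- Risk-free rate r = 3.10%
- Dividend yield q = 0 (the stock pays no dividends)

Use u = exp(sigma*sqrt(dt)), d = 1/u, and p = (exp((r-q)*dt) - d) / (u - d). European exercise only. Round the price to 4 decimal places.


Answer: Price = V(0,0) = 1.3341

Derivation:
dt = T/N = 0.375000
u = exp(sigma*sqrt(dt)) = 1.179795; d = 1/u = 0.847605
p = (exp((r-q)*dt) - d) / (u - d) = 0.493958
Discount per step: exp(-r*dt) = 0.988442
Stock lattice S(k, i) with i counting down-moves:
  k=0: S(0,0) = 9.3700
  k=1: S(1,0) = 11.0547; S(1,1) = 7.9421
  k=2: S(2,0) = 13.0423; S(2,1) = 9.3700; S(2,2) = 6.7317
  k=3: S(3,0) = 15.3872; S(3,1) = 11.0547; S(3,2) = 7.9421; S(3,3) = 5.7058
  k=4: S(4,0) = 18.1537; S(4,1) = 13.0423; S(4,2) = 9.3700; S(4,3) = 6.7317; S(4,4) = 4.8363
Terminal payoffs V(N, i) = max(S_T - K, 0):
  V(4,0) = 8.713717; V(4,1) = 3.602252; V(4,2) = 0.000000; V(4,3) = 0.000000; V(4,4) = 0.000000
Backward induction: V(k, i) = exp(-r*dt) * [p * V(k+1, i) + (1-p) * V(k+1, i+1)].
  V(3,0) = exp(-r*dt) * [p*8.713717 + (1-p)*3.602252] = 6.056286
  V(3,1) = exp(-r*dt) * [p*3.602252 + (1-p)*0.000000] = 1.758796
  V(3,2) = exp(-r*dt) * [p*0.000000 + (1-p)*0.000000] = 0.000000
  V(3,3) = exp(-r*dt) * [p*0.000000 + (1-p)*0.000000] = 0.000000
  V(2,0) = exp(-r*dt) * [p*6.056286 + (1-p)*1.758796] = 3.836713
  V(2,1) = exp(-r*dt) * [p*1.758796 + (1-p)*0.000000] = 0.858730
  V(2,2) = exp(-r*dt) * [p*0.000000 + (1-p)*0.000000] = 0.000000
  V(1,0) = exp(-r*dt) * [p*3.836713 + (1-p)*0.858730] = 2.302803
  V(1,1) = exp(-r*dt) * [p*0.858730 + (1-p)*0.000000] = 0.419274
  V(0,0) = exp(-r*dt) * [p*2.302803 + (1-p)*0.419274] = 1.334059


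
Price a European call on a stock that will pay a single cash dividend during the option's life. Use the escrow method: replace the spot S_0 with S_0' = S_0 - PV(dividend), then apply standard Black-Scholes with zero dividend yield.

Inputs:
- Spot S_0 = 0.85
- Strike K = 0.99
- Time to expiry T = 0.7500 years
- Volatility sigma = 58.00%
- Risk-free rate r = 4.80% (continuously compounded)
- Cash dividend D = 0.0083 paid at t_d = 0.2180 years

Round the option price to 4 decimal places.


Answer: Price = 0.1270

Derivation:
PV(D) = D * exp(-r * t_d) = 0.0083 * 0.98959056 = 0.00821360
S_0' = S_0 - PV(D) = 0.8500 - 0.00821360 = 0.84178640
d1 = (ln(S_0'/K) + (r + sigma^2/2)*T) / (sigma*sqrt(T)) = -0.00005703
d2 = d1 - sigma*sqrt(T) = -0.50235176
exp(-rT) = 0.96464029
N(d1) = 0.49997725; N(d2) = 0.30771005
C = S_0' * N(d1) - K * exp(-rT) * N(d2) = 0.84178640 * 0.49997725 - 0.9900 * 0.96464029 * 0.30771005 = 0.1270


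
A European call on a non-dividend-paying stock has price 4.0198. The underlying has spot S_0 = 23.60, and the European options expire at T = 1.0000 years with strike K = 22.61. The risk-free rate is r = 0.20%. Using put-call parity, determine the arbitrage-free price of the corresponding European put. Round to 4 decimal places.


Put-call parity: C - P = S_0 * exp(-qT) - K * exp(-rT).
S_0 * exp(-qT) = 23.6000 * 1.00000000 = 23.60000000
K * exp(-rT) = 22.6100 * 0.99800200 = 22.56482519
P = C - S*exp(-qT) + K*exp(-rT)
P = 4.0198 - 23.60000000 + 22.56482519 = 2.9846

Answer: Put price = 2.9846


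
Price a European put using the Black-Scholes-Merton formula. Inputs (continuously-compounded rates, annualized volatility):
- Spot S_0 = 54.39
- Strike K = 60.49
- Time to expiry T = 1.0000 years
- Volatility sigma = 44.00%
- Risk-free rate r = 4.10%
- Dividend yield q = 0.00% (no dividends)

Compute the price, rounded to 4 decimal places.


Answer: Price = 11.7313

Derivation:
d1 = (ln(S/K) + (r - q + 0.5*sigma^2) * T) / (sigma * sqrt(T)) = 0.07159603
d2 = d1 - sigma * sqrt(T) = -0.36840397
exp(-rT) = 0.95982913; exp(-qT) = 1.00000000
P = K * exp(-rT) * N(-d2) - S_0 * exp(-qT) * N(-d1)
N(-d1) = 0.47146170; N(-d2) = 0.64371398
P = 60.4900 * 0.95982913 * 0.64371398 - 54.3900 * 1.00000000 * 0.47146170 = 11.7313


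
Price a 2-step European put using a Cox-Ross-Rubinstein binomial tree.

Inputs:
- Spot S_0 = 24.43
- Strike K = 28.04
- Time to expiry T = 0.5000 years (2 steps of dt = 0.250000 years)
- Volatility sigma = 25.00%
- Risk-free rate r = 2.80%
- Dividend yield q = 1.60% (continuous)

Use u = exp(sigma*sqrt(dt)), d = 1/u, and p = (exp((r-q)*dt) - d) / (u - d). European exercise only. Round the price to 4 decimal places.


Answer: Price = V(0,0) = 4.1736

Derivation:
dt = T/N = 0.250000
u = exp(sigma*sqrt(dt)) = 1.133148; d = 1/u = 0.882497
p = (exp((r-q)*dt) - d) / (u - d) = 0.480777
Discount per step: exp(-r*dt) = 0.993024
Stock lattice S(k, i) with i counting down-moves:
  k=0: S(0,0) = 24.4300
  k=1: S(1,0) = 27.6828; S(1,1) = 21.5594
  k=2: S(2,0) = 31.3687; S(2,1) = 24.4300; S(2,2) = 19.0261
Terminal payoffs V(N, i) = max(K - S_T, 0):
  V(2,0) = 0.000000; V(2,1) = 3.610000; V(2,2) = 9.013897
Backward induction: V(k, i) = exp(-r*dt) * [p * V(k+1, i) + (1-p) * V(k+1, i+1)].
  V(1,0) = exp(-r*dt) * [p*0.000000 + (1-p)*3.610000] = 1.861319
  V(1,1) = exp(-r*dt) * [p*3.610000 + (1-p)*9.013897] = 6.371071
  V(0,0) = exp(-r*dt) * [p*1.861319 + (1-p)*6.371071] = 4.173567


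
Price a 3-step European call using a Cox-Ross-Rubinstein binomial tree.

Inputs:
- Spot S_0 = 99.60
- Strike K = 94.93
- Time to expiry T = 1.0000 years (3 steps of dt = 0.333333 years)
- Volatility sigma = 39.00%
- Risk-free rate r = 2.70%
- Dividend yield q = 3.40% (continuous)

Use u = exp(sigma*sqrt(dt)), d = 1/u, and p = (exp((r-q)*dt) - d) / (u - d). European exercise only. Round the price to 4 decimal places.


Answer: Price = V(0,0) = 17.6994

Derivation:
dt = T/N = 0.333333
u = exp(sigma*sqrt(dt)) = 1.252531; d = 1/u = 0.798383
p = (exp((r-q)*dt) - d) / (u - d) = 0.438813
Discount per step: exp(-r*dt) = 0.991040
Stock lattice S(k, i) with i counting down-moves:
  k=0: S(0,0) = 99.6000
  k=1: S(1,0) = 124.7521; S(1,1) = 79.5190
  k=2: S(2,0) = 156.2560; S(2,1) = 99.6000; S(2,2) = 63.4866
  k=3: S(3,0) = 195.7155; S(3,1) = 124.7521; S(3,2) = 79.5190; S(3,3) = 50.6866
Terminal payoffs V(N, i) = max(S_T - K, 0):
  V(3,0) = 100.785481; V(3,1) = 29.822125; V(3,2) = 0.000000; V(3,3) = 0.000000
Backward induction: V(k, i) = exp(-r*dt) * [p * V(k+1, i) + (1-p) * V(k+1, i+1)].
  V(2,0) = exp(-r*dt) * [p*100.785481 + (1-p)*29.822125] = 60.415584
  V(2,1) = exp(-r*dt) * [p*29.822125 + (1-p)*0.000000] = 12.969092
  V(2,2) = exp(-r*dt) * [p*0.000000 + (1-p)*0.000000] = 0.000000
  V(1,0) = exp(-r*dt) * [p*60.415584 + (1-p)*12.969092] = 33.486498
  V(1,1) = exp(-r*dt) * [p*12.969092 + (1-p)*0.000000] = 5.640019
  V(0,0) = exp(-r*dt) * [p*33.486498 + (1-p)*5.640019] = 17.699406


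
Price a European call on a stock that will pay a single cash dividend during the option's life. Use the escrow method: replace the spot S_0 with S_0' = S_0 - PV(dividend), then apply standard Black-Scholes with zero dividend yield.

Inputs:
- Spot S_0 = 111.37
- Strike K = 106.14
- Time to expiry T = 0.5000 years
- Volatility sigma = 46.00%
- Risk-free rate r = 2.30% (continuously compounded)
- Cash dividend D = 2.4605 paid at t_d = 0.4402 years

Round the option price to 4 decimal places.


PV(D) = D * exp(-r * t_d) = 2.4605 * 0.98992648 = 2.43571411
S_0' = S_0 - PV(D) = 111.3700 - 2.43571411 = 108.93428589
d1 = (ln(S_0'/K) + (r + sigma^2/2)*T) / (sigma*sqrt(T)) = 0.27788018
d2 = d1 - sigma*sqrt(T) = -0.04738894
exp(-rT) = 0.98856587
N(d1) = 0.60944783; N(d2) = 0.48110162
C = S_0' * N(d1) - K * exp(-rT) * N(d2) = 108.93428589 * 0.60944783 - 106.1400 * 0.98856587 * 0.48110162 = 15.9095

Answer: Price = 15.9095


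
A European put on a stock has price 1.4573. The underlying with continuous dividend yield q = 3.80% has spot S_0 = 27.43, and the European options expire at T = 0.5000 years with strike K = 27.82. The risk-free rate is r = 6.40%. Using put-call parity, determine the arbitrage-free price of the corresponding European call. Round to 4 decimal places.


Answer: Call price = 1.4272

Derivation:
Put-call parity: C - P = S_0 * exp(-qT) - K * exp(-rT).
S_0 * exp(-qT) = 27.4300 * 0.98117936 = 26.91374991
K * exp(-rT) = 27.8200 * 0.96850658 = 26.94385311
C = P + S*exp(-qT) - K*exp(-rT)
C = 1.4573 + 26.91374991 - 26.94385311 = 1.4272


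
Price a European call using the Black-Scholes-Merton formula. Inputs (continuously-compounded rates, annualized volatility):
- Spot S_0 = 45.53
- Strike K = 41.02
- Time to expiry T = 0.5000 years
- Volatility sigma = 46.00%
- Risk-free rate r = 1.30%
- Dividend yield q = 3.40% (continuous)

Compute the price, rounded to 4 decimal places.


d1 = (ln(S/K) + (r - q + 0.5*sigma^2) * T) / (sigma * sqrt(T)) = 0.45104711
d2 = d1 - sigma * sqrt(T) = 0.12577799
exp(-rT) = 0.99352108; exp(-qT) = 0.98314368
C = S_0 * exp(-qT) * N(d1) - K * exp(-rT) * N(d2)
N(d1) = 0.67402220; N(d2) = 0.55004617
C = 45.5300 * 0.98314368 * 0.67402220 - 41.0200 * 0.99352108 * 0.55004617 = 7.7542

Answer: Price = 7.7542


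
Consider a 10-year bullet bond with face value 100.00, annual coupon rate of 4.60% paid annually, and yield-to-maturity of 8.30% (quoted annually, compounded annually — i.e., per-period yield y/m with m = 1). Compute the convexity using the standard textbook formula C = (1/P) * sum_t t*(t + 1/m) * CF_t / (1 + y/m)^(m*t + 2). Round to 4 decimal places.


Answer: Convexity = 68.4610

Derivation:
Coupon per period c = face * coupon_rate / m = 4.600000
Periods per year m = 1; per-period yield y/m = 0.083000
Number of cashflows N = 10
Cashflows (t years, CF_t, discount factor 1/(1+y/m)^(m*t), PV):
  t = 1.0000: CF_t = 4.600000, DF = 0.923361, PV = 4.247461
  t = 2.0000: CF_t = 4.600000, DF = 0.852596, PV = 3.921940
  t = 3.0000: CF_t = 4.600000, DF = 0.787254, PV = 3.621366
  t = 4.0000: CF_t = 4.600000, DF = 0.726919, PV = 3.343829
  t = 5.0000: CF_t = 4.600000, DF = 0.671209, PV = 3.087561
  t = 6.0000: CF_t = 4.600000, DF = 0.619768, PV = 2.850934
  t = 7.0000: CF_t = 4.600000, DF = 0.572270, PV = 2.632441
  t = 8.0000: CF_t = 4.600000, DF = 0.528412, PV = 2.430693
  t = 9.0000: CF_t = 4.600000, DF = 0.487915, PV = 2.244408
  t = 10.0000: CF_t = 104.600000, DF = 0.450521, PV = 47.124539
Price P = sum_t PV_t = 75.505171
Convexity numerator sum_t t*(t + 1/m) * CF_t / (1+y/m)^(m*t + 2):
  t = 1.0000: term = 7.242733
  t = 2.0000: term = 20.062971
  t = 3.0000: term = 37.050732
  t = 4.0000: term = 57.018671
  t = 5.0000: term = 78.973228
  t = 6.0000: term = 102.089122
  t = 7.0000: term = 125.686823
  t = 8.0000: term = 149.212691
  t = 9.0000: term = 172.221480
  t = 10.0000: term = 4419.599240
Convexity = (1/P) * sum = 5169.157691 / 75.505171 = 68.460976


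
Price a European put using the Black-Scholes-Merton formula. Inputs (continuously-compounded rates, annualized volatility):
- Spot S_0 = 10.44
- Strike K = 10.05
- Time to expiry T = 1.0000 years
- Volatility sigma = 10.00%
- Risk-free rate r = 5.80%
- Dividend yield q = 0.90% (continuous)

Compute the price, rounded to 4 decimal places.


d1 = (ln(S/K) + (r - q + 0.5*sigma^2) * T) / (sigma * sqrt(T)) = 0.92071948
d2 = d1 - sigma * sqrt(T) = 0.82071948
exp(-rT) = 0.94364995; exp(-qT) = 0.99104038
P = K * exp(-rT) * N(-d2) - S_0 * exp(-qT) * N(-d1)
N(-d1) = 0.17859845; N(-d2) = 0.20590304
P = 10.0500 * 0.94364995 * 0.20590304 - 10.4400 * 0.99104038 * 0.17859845 = 0.1049

Answer: Price = 0.1049


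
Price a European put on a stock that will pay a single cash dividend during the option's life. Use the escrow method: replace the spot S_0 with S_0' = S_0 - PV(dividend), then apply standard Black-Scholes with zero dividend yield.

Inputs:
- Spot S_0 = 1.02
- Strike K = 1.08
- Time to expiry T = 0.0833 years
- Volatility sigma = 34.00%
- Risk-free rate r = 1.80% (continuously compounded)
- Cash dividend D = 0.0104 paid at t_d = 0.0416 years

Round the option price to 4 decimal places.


Answer: Price = 0.0841

Derivation:
PV(D) = D * exp(-r * t_d) = 0.0104 * 0.99925148 = 0.01039222
S_0' = S_0 - PV(D) = 1.0200 - 0.01039222 = 1.00960778
d1 = (ln(S_0'/K) + (r + sigma^2/2)*T) / (sigma*sqrt(T)) = -0.62249089
d2 = d1 - sigma*sqrt(T) = -0.72062081
exp(-rT) = 0.99850172
N(-d1) = 0.73319044; N(-d2) = 0.76442858
P = K * exp(-rT) * N(-d2) - S_0' * N(-d1) = 1.0800 * 0.99850172 * 0.76442858 - 1.00960778 * 0.73319044 = 0.0841


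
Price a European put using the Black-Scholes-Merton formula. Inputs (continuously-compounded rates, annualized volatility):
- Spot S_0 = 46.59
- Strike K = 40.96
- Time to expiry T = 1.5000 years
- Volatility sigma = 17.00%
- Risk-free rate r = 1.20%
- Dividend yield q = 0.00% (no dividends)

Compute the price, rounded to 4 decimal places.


d1 = (ln(S/K) + (r - q + 0.5*sigma^2) * T) / (sigma * sqrt(T)) = 0.80912383
d2 = d1 - sigma * sqrt(T) = 0.60091721
exp(-rT) = 0.98216103; exp(-qT) = 1.00000000
P = K * exp(-rT) * N(-d2) - S_0 * exp(-qT) * N(-d1)
N(-d1) = 0.20922196; N(-d2) = 0.27394757
P = 40.9600 * 0.98216103 * 0.27394757 - 46.5900 * 1.00000000 * 0.20922196 = 1.2731

Answer: Price = 1.2731


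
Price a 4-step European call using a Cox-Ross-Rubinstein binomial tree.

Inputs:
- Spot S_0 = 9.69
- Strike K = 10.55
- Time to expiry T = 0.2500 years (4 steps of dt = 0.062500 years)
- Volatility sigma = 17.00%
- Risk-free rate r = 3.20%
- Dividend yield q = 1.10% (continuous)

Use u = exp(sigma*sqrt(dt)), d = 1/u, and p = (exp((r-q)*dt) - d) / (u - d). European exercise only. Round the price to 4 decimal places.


dt = T/N = 0.062500
u = exp(sigma*sqrt(dt)) = 1.043416; d = 1/u = 0.958390
p = (exp((r-q)*dt) - d) / (u - d) = 0.504823
Discount per step: exp(-r*dt) = 0.998002
Stock lattice S(k, i) with i counting down-moves:
  k=0: S(0,0) = 9.6900
  k=1: S(1,0) = 10.1107; S(1,1) = 9.2868
  k=2: S(2,0) = 10.5497; S(2,1) = 9.6900; S(2,2) = 8.9004
  k=3: S(3,0) = 11.0077; S(3,1) = 10.1107; S(3,2) = 9.2868; S(3,3) = 8.5300
  k=4: S(4,0) = 11.4856; S(4,1) = 10.5497; S(4,2) = 9.6900; S(4,3) = 8.9004; S(4,4) = 8.1751
Terminal payoffs V(N, i) = max(S_T - K, 0):
  V(4,0) = 0.935604; V(4,1) = 0.000000; V(4,2) = 0.000000; V(4,3) = 0.000000; V(4,4) = 0.000000
Backward induction: V(k, i) = exp(-r*dt) * [p * V(k+1, i) + (1-p) * V(k+1, i+1)].
  V(3,0) = exp(-r*dt) * [p*0.935604 + (1-p)*0.000000] = 0.471371
  V(3,1) = exp(-r*dt) * [p*0.000000 + (1-p)*0.000000] = 0.000000
  V(3,2) = exp(-r*dt) * [p*0.000000 + (1-p)*0.000000] = 0.000000
  V(3,3) = exp(-r*dt) * [p*0.000000 + (1-p)*0.000000] = 0.000000
  V(2,0) = exp(-r*dt) * [p*0.471371 + (1-p)*0.000000] = 0.237484
  V(2,1) = exp(-r*dt) * [p*0.000000 + (1-p)*0.000000] = 0.000000
  V(2,2) = exp(-r*dt) * [p*0.000000 + (1-p)*0.000000] = 0.000000
  V(1,0) = exp(-r*dt) * [p*0.237484 + (1-p)*0.000000] = 0.119648
  V(1,1) = exp(-r*dt) * [p*0.000000 + (1-p)*0.000000] = 0.000000
  V(0,0) = exp(-r*dt) * [p*0.119648 + (1-p)*0.000000] = 0.060280

Answer: Price = V(0,0) = 0.0603


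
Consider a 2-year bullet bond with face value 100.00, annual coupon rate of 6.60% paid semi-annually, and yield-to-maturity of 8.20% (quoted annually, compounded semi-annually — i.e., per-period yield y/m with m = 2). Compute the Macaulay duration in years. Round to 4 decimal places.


Answer: Macaulay duration = 1.9046 years

Derivation:
Coupon per period c = face * coupon_rate / m = 3.300000
Periods per year m = 2; per-period yield y/m = 0.041000
Number of cashflows N = 4
Cashflows (t years, CF_t, discount factor 1/(1+y/m)^(m*t), PV):
  t = 0.5000: CF_t = 3.300000, DF = 0.960615, PV = 3.170029
  t = 1.0000: CF_t = 3.300000, DF = 0.922781, PV = 3.045177
  t = 1.5000: CF_t = 3.300000, DF = 0.886437, PV = 2.925242
  t = 2.0000: CF_t = 103.300000, DF = 0.851524, PV = 87.962467
Price P = sum_t PV_t = 97.102915
Macaulay numerator sum_t t * PV_t:
  t * PV_t at t = 0.5000: 1.585014
  t * PV_t at t = 1.0000: 3.045177
  t * PV_t at t = 1.5000: 4.387863
  t * PV_t at t = 2.0000: 175.924935
Macaulay duration D = (sum_t t * PV_t) / P = 184.942988 / 97.102915 = 1.904608


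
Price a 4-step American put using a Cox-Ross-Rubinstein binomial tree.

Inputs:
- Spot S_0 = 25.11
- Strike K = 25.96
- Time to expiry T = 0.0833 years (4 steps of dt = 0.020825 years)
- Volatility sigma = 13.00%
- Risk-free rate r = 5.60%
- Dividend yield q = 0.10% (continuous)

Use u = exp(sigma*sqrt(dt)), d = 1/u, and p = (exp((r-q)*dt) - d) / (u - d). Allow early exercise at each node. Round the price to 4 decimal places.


dt = T/N = 0.020825
u = exp(sigma*sqrt(dt)) = 1.018937; d = 1/u = 0.981415
p = (exp((r-q)*dt) - d) / (u - d) = 0.525853
Discount per step: exp(-r*dt) = 0.998834
Stock lattice S(k, i) with i counting down-moves:
  k=0: S(0,0) = 25.1100
  k=1: S(1,0) = 25.5855; S(1,1) = 24.6433
  k=2: S(2,0) = 26.0700; S(2,1) = 25.1100; S(2,2) = 24.1853
  k=3: S(3,0) = 26.5637; S(3,1) = 25.5855; S(3,2) = 24.6433; S(3,3) = 23.7358
  k=4: S(4,0) = 27.0668; S(4,1) = 26.0700; S(4,2) = 25.1100; S(4,3) = 24.1853; S(4,4) = 23.2947
Terminal payoffs V(N, i) = max(K - S_T, 0):
  V(4,0) = 0.000000; V(4,1) = 0.000000; V(4,2) = 0.850000; V(4,3) = 1.774678; V(4,4) = 2.665305
Backward induction: V(k, i) = exp(-r*dt) * [p * V(k+1, i) + (1-p) * V(k+1, i+1)]; then take max(V_cont, immediate exercise) for American.
  V(3,0) = exp(-r*dt) * [p*0.000000 + (1-p)*0.000000] = 0.000000; exercise = 0.000000; V(3,0) = max -> 0.000000
  V(3,1) = exp(-r*dt) * [p*0.000000 + (1-p)*0.850000] = 0.402556; exercise = 0.374487; V(3,1) = max -> 0.402556
  V(3,2) = exp(-r*dt) * [p*0.850000 + (1-p)*1.774678] = 1.286932; exercise = 1.316676; V(3,2) = max -> 1.316676
  V(3,3) = exp(-r*dt) * [p*1.774678 + (1-p)*2.665305] = 2.194406; exercise = 2.224169; V(3,3) = max -> 2.224169
  V(2,0) = exp(-r*dt) * [p*0.000000 + (1-p)*0.402556] = 0.190648; exercise = 0.000000; V(2,0) = max -> 0.190648
  V(2,1) = exp(-r*dt) * [p*0.402556 + (1-p)*1.316676] = 0.835009; exercise = 0.850000; V(2,1) = max -> 0.850000
  V(2,2) = exp(-r*dt) * [p*1.316676 + (1-p)*2.224169] = 1.744925; exercise = 1.774678; V(2,2) = max -> 1.774678
  V(1,0) = exp(-r*dt) * [p*0.190648 + (1-p)*0.850000] = 0.502692; exercise = 0.374487; V(1,0) = max -> 0.502692
  V(1,1) = exp(-r*dt) * [p*0.850000 + (1-p)*1.774678] = 1.286932; exercise = 1.316676; V(1,1) = max -> 1.316676
  V(0,0) = exp(-r*dt) * [p*0.502692 + (1-p)*1.316676] = 0.887604; exercise = 0.850000; V(0,0) = max -> 0.887604

Answer: Price = V(0,0) = 0.8876


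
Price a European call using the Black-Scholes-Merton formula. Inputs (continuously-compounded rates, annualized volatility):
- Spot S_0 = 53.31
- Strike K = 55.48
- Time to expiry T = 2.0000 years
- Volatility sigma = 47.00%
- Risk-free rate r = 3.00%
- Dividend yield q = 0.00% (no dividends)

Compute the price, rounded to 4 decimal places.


d1 = (ln(S/K) + (r - q + 0.5*sigma^2) * T) / (sigma * sqrt(T)) = 0.36258229
d2 = d1 - sigma * sqrt(T) = -0.30209808
exp(-rT) = 0.94176453; exp(-qT) = 1.00000000
C = S_0 * exp(-qT) * N(d1) - K * exp(-rT) * N(d2)
N(d1) = 0.64154153; N(d2) = 0.38128865
C = 53.3100 * 1.00000000 * 0.64154153 - 55.4800 * 0.94176453 * 0.38128865 = 14.2786

Answer: Price = 14.2786


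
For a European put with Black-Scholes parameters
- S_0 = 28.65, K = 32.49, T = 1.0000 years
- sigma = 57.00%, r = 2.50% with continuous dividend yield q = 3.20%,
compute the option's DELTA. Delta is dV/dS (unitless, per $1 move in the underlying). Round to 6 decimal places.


Answer: Delta = -0.464150

Derivation:
d1 = 0.0520545500; d2 = -0.5179454500
phi(d1) = 0.3984021442; exp(-qT) = 0.9685065821; exp(-rT) = 0.9753099120
N(-d1) = 0.4792426139
Delta = -exp(-qT) * N(-d1) = -0.9685065821 * 0.4792426139 = -0.464150


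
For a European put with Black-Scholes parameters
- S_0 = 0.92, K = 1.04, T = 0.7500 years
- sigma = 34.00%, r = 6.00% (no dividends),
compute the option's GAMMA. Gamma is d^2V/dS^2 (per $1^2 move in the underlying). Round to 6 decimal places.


d1 = -0.1163269846; d2 = -0.4107756219
phi(d1) = 0.3962521544; exp(-qT) = 1.0000000000; exp(-rT) = 0.9559974818
Gamma = exp(-qT) * phi(d1) / (S * sigma * sqrt(T)) = 1.0000000000 * 0.3962521544 / (0.9200 * 0.3400 * 0.8660254038) = 1.462764

Answer: Gamma = 1.462764


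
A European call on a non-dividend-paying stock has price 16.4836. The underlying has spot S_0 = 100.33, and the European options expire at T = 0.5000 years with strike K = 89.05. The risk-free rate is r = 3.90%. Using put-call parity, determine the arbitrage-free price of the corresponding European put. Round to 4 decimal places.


Put-call parity: C - P = S_0 * exp(-qT) - K * exp(-rT).
S_0 * exp(-qT) = 100.3300 * 1.00000000 = 100.33000000
K * exp(-rT) = 89.0500 * 0.98068890 = 87.33034612
P = C - S*exp(-qT) + K*exp(-rT)
P = 16.4836 - 100.33000000 + 87.33034612 = 3.4839

Answer: Put price = 3.4839


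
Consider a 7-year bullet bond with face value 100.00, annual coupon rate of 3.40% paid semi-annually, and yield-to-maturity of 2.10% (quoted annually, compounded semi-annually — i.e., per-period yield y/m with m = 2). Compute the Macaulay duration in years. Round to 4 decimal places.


Coupon per period c = face * coupon_rate / m = 1.700000
Periods per year m = 2; per-period yield y/m = 0.010500
Number of cashflows N = 14
Cashflows (t years, CF_t, discount factor 1/(1+y/m)^(m*t), PV):
  t = 0.5000: CF_t = 1.700000, DF = 0.989609, PV = 1.682335
  t = 1.0000: CF_t = 1.700000, DF = 0.979326, PV = 1.664855
  t = 1.5000: CF_t = 1.700000, DF = 0.969150, PV = 1.647555
  t = 2.0000: CF_t = 1.700000, DF = 0.959080, PV = 1.630436
  t = 2.5000: CF_t = 1.700000, DF = 0.949114, PV = 1.613494
  t = 3.0000: CF_t = 1.700000, DF = 0.939252, PV = 1.596728
  t = 3.5000: CF_t = 1.700000, DF = 0.929492, PV = 1.580137
  t = 4.0000: CF_t = 1.700000, DF = 0.919834, PV = 1.563718
  t = 4.5000: CF_t = 1.700000, DF = 0.910276, PV = 1.547469
  t = 5.0000: CF_t = 1.700000, DF = 0.900818, PV = 1.531390
  t = 5.5000: CF_t = 1.700000, DF = 0.891457, PV = 1.515477
  t = 6.0000: CF_t = 1.700000, DF = 0.882194, PV = 1.499730
  t = 6.5000: CF_t = 1.700000, DF = 0.873027, PV = 1.484147
  t = 7.0000: CF_t = 101.700000, DF = 0.863956, PV = 87.864310
Price P = sum_t PV_t = 108.421781
Macaulay numerator sum_t t * PV_t:
  t * PV_t at t = 0.5000: 0.841168
  t * PV_t at t = 1.0000: 1.664855
  t * PV_t at t = 1.5000: 2.471333
  t * PV_t at t = 2.0000: 3.260871
  t * PV_t at t = 2.5000: 4.033735
  t * PV_t at t = 3.0000: 4.790185
  t * PV_t at t = 3.5000: 5.530479
  t * PV_t at t = 4.0000: 6.254871
  t * PV_t at t = 4.5000: 6.963612
  t * PV_t at t = 5.0000: 7.656949
  t * PV_t at t = 5.5000: 8.335125
  t * PV_t at t = 6.0000: 8.998381
  t * PV_t at t = 6.5000: 9.646953
  t * PV_t at t = 7.0000: 615.050170
Macaulay duration D = (sum_t t * PV_t) / P = 685.498685 / 108.421781 = 6.322518

Answer: Macaulay duration = 6.3225 years


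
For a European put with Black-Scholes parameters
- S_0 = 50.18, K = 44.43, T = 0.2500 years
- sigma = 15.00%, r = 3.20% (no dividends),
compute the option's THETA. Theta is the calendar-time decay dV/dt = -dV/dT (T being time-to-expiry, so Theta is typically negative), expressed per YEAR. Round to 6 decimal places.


Answer: Theta = -0.566500

Derivation:
d1 = 1.7668549865; d2 = 1.6918549865
phi(d1) = 0.0837577308; exp(-qT) = 1.0000000000; exp(-rT) = 0.9920319148
Theta = -S*exp(-qT)*phi(d1)*sigma/(2*sqrt(T)) + r*K*exp(-rT)*N(-d2) - q*S*exp(-qT)*N(-d1)
N(-d1) = 0.0386262586; N(-d2) = 0.0453368132; sqrt(T) = 0.5000000000
Term 1 = -50.1800 * 1.0000000000 * 0.0837577308 * 0.1500 / (2 * 0.5000000000) = -0.6304444397
Term 2 = 0.0320 * 44.4300 * 0.9920319148 * 0.0453368132 = 0.0639444602
Term 3 = 0 (no dividend yield, q = 0)
Theta = -0.6304444397 + (0.0639444602) + (0.0000000000) = -0.566500


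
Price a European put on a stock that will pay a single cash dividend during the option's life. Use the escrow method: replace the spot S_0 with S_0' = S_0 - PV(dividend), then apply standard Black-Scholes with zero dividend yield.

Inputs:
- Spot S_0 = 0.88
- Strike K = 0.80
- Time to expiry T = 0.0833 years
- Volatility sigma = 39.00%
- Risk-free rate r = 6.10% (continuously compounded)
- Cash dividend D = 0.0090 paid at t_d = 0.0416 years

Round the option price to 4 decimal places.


Answer: Price = 0.0112

Derivation:
PV(D) = D * exp(-r * t_d) = 0.0090 * 0.99746562 = 0.00897719
S_0' = S_0 - PV(D) = 0.8800 - 0.00897719 = 0.87102281
d1 = (ln(S_0'/K) + (r + sigma^2/2)*T) / (sigma*sqrt(T)) = 0.85707205
d2 = d1 - sigma*sqrt(T) = 0.74451127
exp(-rT) = 0.99493159
N(-d1) = 0.19570253; N(-d2) = 0.22828361
P = K * exp(-rT) * N(-d2) - S_0' * N(-d1) = 0.8000 * 0.99493159 * 0.22828361 - 0.87102281 * 0.19570253 = 0.0112


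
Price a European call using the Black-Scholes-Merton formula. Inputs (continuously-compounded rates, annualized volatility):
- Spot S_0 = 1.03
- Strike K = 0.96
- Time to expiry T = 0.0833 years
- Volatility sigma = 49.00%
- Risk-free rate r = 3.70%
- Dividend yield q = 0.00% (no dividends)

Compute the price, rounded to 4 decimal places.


d1 = (ln(S/K) + (r - q + 0.5*sigma^2) * T) / (sigma * sqrt(T)) = 0.59016810
d2 = d1 - sigma * sqrt(T) = 0.44874558
exp(-rT) = 0.99692264; exp(-qT) = 1.00000000
C = S_0 * exp(-qT) * N(d1) - K * exp(-rT) * N(d2)
N(d1) = 0.72246102; N(d2) = 0.67319240
C = 1.0300 * 1.00000000 * 0.72246102 - 0.9600 * 0.99692264 * 0.67319240 = 0.0999

Answer: Price = 0.0999


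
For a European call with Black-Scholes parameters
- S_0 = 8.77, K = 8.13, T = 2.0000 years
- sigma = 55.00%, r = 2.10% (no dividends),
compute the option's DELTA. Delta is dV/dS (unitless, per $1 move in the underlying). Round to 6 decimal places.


d1 = 0.5403271395; d2 = -0.2374903198
phi(d1) = 0.3447570744; exp(-qT) = 1.0000000000; exp(-rT) = 0.9588697806
N(d1) = 0.7055142774
Delta = exp(-qT) * N(d1) = 1.0000000000 * 0.7055142774 = 0.705514

Answer: Delta = 0.705514


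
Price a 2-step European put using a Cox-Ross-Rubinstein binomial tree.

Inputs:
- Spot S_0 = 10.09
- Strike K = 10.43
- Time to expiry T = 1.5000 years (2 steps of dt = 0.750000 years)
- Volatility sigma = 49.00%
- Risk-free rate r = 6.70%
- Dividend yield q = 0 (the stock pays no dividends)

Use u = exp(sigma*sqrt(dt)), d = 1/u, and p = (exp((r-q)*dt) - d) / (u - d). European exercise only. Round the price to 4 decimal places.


dt = T/N = 0.750000
u = exp(sigma*sqrt(dt)) = 1.528600; d = 1/u = 0.654193
p = (exp((r-q)*dt) - d) / (u - d) = 0.454412
Discount per step: exp(-r*dt) = 0.950992
Stock lattice S(k, i) with i counting down-moves:
  k=0: S(0,0) = 10.0900
  k=1: S(1,0) = 15.4236; S(1,1) = 6.6008
  k=2: S(2,0) = 23.5765; S(2,1) = 10.0900; S(2,2) = 4.3182
Terminal payoffs V(N, i) = max(K - S_T, 0):
  V(2,0) = 0.000000; V(2,1) = 0.340000; V(2,2) = 6.111794
Backward induction: V(k, i) = exp(-r*dt) * [p * V(k+1, i) + (1-p) * V(k+1, i+1)].
  V(1,0) = exp(-r*dt) * [p*0.000000 + (1-p)*0.340000] = 0.176409
  V(1,1) = exp(-r*dt) * [p*0.340000 + (1-p)*6.111794] = 3.318033
  V(0,0) = exp(-r*dt) * [p*0.176409 + (1-p)*3.318033] = 1.797795

Answer: Price = V(0,0) = 1.7978


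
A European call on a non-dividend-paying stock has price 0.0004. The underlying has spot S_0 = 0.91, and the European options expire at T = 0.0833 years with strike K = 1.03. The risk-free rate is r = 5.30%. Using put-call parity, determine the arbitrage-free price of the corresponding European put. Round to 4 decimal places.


Answer: Put price = 0.1159

Derivation:
Put-call parity: C - P = S_0 * exp(-qT) - K * exp(-rT).
S_0 * exp(-qT) = 0.9100 * 1.00000000 = 0.91000000
K * exp(-rT) = 1.0300 * 0.99559483 = 1.02546268
P = C - S*exp(-qT) + K*exp(-rT)
P = 0.0004 - 0.91000000 + 1.02546268 = 0.1159


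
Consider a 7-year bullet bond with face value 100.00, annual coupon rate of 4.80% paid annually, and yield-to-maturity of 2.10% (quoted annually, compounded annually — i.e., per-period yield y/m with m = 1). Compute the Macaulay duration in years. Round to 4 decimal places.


Answer: Macaulay duration = 6.1873 years

Derivation:
Coupon per period c = face * coupon_rate / m = 4.800000
Periods per year m = 1; per-period yield y/m = 0.021000
Number of cashflows N = 7
Cashflows (t years, CF_t, discount factor 1/(1+y/m)^(m*t), PV):
  t = 1.0000: CF_t = 4.800000, DF = 0.979432, PV = 4.701273
  t = 2.0000: CF_t = 4.800000, DF = 0.959287, PV = 4.604577
  t = 3.0000: CF_t = 4.800000, DF = 0.939556, PV = 4.509870
  t = 4.0000: CF_t = 4.800000, DF = 0.920231, PV = 4.417111
  t = 5.0000: CF_t = 4.800000, DF = 0.901304, PV = 4.326259
  t = 6.0000: CF_t = 4.800000, DF = 0.882766, PV = 4.237276
  t = 7.0000: CF_t = 104.800000, DF = 0.864609, PV = 90.611034
Price P = sum_t PV_t = 117.407401
Macaulay numerator sum_t t * PV_t:
  t * PV_t at t = 1.0000: 4.701273
  t * PV_t at t = 2.0000: 9.209154
  t * PV_t at t = 3.0000: 13.529610
  t * PV_t at t = 4.0000: 17.668442
  t * PV_t at t = 5.0000: 21.631296
  t * PV_t at t = 6.0000: 25.423658
  t * PV_t at t = 7.0000: 634.277240
Macaulay duration D = (sum_t t * PV_t) / P = 726.440673 / 117.407401 = 6.187350


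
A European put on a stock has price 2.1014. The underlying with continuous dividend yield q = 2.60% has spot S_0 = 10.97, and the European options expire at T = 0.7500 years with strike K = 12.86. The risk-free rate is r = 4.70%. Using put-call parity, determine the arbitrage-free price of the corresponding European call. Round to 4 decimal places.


Put-call parity: C - P = S_0 * exp(-qT) - K * exp(-rT).
S_0 * exp(-qT) = 10.9700 * 0.98068890 = 10.75815718
K * exp(-rT) = 12.8600 * 0.96536405 = 12.41458162
C = P + S*exp(-qT) - K*exp(-rT)
C = 2.1014 + 10.75815718 - 12.41458162 = 0.4450

Answer: Call price = 0.4450


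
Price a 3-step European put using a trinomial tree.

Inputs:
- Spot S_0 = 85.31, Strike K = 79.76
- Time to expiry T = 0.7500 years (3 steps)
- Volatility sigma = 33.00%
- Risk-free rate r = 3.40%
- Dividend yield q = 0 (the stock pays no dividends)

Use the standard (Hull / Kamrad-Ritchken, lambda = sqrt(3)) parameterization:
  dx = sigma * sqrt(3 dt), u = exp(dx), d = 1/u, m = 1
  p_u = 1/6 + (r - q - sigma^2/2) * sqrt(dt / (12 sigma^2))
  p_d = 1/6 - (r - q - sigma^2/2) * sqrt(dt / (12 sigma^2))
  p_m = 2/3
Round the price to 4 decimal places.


Answer: Price = V(0,0) = 5.9257

Derivation:
dt = T/N = 0.250000; dx = sigma*sqrt(3*dt) = 0.285788
u = exp(dx) = 1.330811; d = 1/u = 0.751422
p_u = 0.157722, p_m = 0.666667, p_d = 0.175611
Discount per step: exp(-r*dt) = 0.991536
Stock lattice S(k, j) with j the centered position index:
  k=0: S(0,+0) = 85.3100
  k=1: S(1,-1) = 64.1038; S(1,+0) = 85.3100; S(1,+1) = 113.5315
  k=2: S(2,-2) = 48.1690; S(2,-1) = 64.1038; S(2,+0) = 85.3100; S(2,+1) = 113.5315; S(2,+2) = 151.0889
  k=3: S(3,-3) = 36.1952; S(3,-2) = 48.1690; S(3,-1) = 64.1038; S(3,+0) = 85.3100; S(3,+1) = 113.5315; S(3,+2) = 151.0889; S(3,+3) = 201.0707
Terminal payoffs V(N, j) = max(K - S_T, 0):
  V(3,-3) = 43.564799; V(3,-2) = 31.591036; V(3,-1) = 15.656222; V(3,+0) = 0.000000; V(3,+1) = 0.000000; V(3,+2) = 0.000000; V(3,+3) = 0.000000
Backward induction: V(k, j) = exp(-r*dt) * [p_u * V(k+1, j+1) + p_m * V(k+1, j) + p_d * V(k+1, j-1)]
  V(2,-2) = exp(-r*dt) * [p_u*15.656222 + p_m*31.591036 + p_d*43.564799] = 30.916580
  V(2,-1) = exp(-r*dt) * [p_u*0.000000 + p_m*15.656222 + p_d*31.591036] = 15.849923
  V(2,+0) = exp(-r*dt) * [p_u*0.000000 + p_m*0.000000 + p_d*15.656222] = 2.726137
  V(2,+1) = exp(-r*dt) * [p_u*0.000000 + p_m*0.000000 + p_d*0.000000] = 0.000000
  V(2,+2) = exp(-r*dt) * [p_u*0.000000 + p_m*0.000000 + p_d*0.000000] = 0.000000
  V(1,-1) = exp(-r*dt) * [p_u*2.726137 + p_m*15.849923 + p_d*30.916580] = 16.286858
  V(1,+0) = exp(-r*dt) * [p_u*0.000000 + p_m*2.726137 + p_d*15.849923] = 4.561908
  V(1,+1) = exp(-r*dt) * [p_u*0.000000 + p_m*0.000000 + p_d*2.726137] = 0.474688
  V(0,+0) = exp(-r*dt) * [p_u*0.474688 + p_m*4.561908 + p_d*16.286858] = 5.925712


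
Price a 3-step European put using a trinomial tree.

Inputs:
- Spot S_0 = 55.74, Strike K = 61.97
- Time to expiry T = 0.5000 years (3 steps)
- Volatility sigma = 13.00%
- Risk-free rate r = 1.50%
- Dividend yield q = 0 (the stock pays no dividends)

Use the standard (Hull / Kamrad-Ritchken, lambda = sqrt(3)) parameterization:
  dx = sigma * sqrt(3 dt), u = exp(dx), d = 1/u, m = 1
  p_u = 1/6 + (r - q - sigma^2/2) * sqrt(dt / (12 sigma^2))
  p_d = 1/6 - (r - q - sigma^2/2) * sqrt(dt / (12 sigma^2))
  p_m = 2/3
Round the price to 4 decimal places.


Answer: Price = V(0,0) = 6.1225

Derivation:
dt = T/N = 0.166667; dx = sigma*sqrt(3*dt) = 0.091924
u = exp(dx) = 1.096281; d = 1/u = 0.912175
p_u = 0.172605, p_m = 0.666667, p_d = 0.160729
Discount per step: exp(-r*dt) = 0.997503
Stock lattice S(k, j) with j the centered position index:
  k=0: S(0,+0) = 55.7400
  k=1: S(1,-1) = 50.8446; S(1,+0) = 55.7400; S(1,+1) = 61.1067
  k=2: S(2,-2) = 46.3792; S(2,-1) = 50.8446; S(2,+0) = 55.7400; S(2,+1) = 61.1067; S(2,+2) = 66.9902
  k=3: S(3,-3) = 42.3059; S(3,-2) = 46.3792; S(3,-1) = 50.8446; S(3,+0) = 55.7400; S(3,+1) = 61.1067; S(3,+2) = 66.9902; S(3,+3) = 73.4401
Terminal payoffs V(N, j) = max(K - S_T, 0):
  V(3,-3) = 19.664108; V(3,-2) = 15.590838; V(3,-1) = 11.125389; V(3,+0) = 6.230000; V(3,+1) = 0.863276; V(3,+2) = 0.000000; V(3,+3) = 0.000000
Backward induction: V(k, j) = exp(-r*dt) * [p_u * V(k+1, j+1) + p_m * V(k+1, j) + p_d * V(k+1, j-1)]
  V(2,-2) = exp(-r*dt) * [p_u*11.125389 + p_m*15.590838 + p_d*19.664108] = 15.436134
  V(2,-1) = exp(-r*dt) * [p_u*6.230000 + p_m*11.125389 + p_d*15.590838] = 10.970688
  V(2,+0) = exp(-r*dt) * [p_u*0.863276 + p_m*6.230000 + p_d*11.125389] = 6.075302
  V(2,+1) = exp(-r*dt) * [p_u*0.000000 + p_m*0.863276 + p_d*6.230000] = 1.572921
  V(2,+2) = exp(-r*dt) * [p_u*0.000000 + p_m*0.000000 + p_d*0.863276] = 0.138407
  V(1,-1) = exp(-r*dt) * [p_u*6.075302 + p_m*10.970688 + p_d*15.436134] = 10.816373
  V(1,+0) = exp(-r*dt) * [p_u*1.572921 + p_m*6.075302 + p_d*10.970688] = 6.069806
  V(1,+1) = exp(-r*dt) * [p_u*0.138407 + p_m*1.572921 + p_d*6.075302] = 2.043863
  V(0,+0) = exp(-r*dt) * [p_u*2.043863 + p_m*6.069806 + p_d*10.816373] = 6.122495
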